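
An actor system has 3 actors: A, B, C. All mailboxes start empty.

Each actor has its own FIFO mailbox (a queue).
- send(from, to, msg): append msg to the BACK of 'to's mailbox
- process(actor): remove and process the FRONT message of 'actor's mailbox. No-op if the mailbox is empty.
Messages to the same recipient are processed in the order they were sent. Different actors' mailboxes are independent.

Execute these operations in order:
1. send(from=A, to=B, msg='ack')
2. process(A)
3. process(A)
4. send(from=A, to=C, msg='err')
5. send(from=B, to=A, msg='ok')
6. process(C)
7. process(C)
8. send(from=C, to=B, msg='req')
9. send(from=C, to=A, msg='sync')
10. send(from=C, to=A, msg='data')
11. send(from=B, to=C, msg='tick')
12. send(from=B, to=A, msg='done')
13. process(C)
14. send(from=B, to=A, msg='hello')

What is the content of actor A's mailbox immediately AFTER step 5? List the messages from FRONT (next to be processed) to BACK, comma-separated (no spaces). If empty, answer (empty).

After 1 (send(from=A, to=B, msg='ack')): A:[] B:[ack] C:[]
After 2 (process(A)): A:[] B:[ack] C:[]
After 3 (process(A)): A:[] B:[ack] C:[]
After 4 (send(from=A, to=C, msg='err')): A:[] B:[ack] C:[err]
After 5 (send(from=B, to=A, msg='ok')): A:[ok] B:[ack] C:[err]

ok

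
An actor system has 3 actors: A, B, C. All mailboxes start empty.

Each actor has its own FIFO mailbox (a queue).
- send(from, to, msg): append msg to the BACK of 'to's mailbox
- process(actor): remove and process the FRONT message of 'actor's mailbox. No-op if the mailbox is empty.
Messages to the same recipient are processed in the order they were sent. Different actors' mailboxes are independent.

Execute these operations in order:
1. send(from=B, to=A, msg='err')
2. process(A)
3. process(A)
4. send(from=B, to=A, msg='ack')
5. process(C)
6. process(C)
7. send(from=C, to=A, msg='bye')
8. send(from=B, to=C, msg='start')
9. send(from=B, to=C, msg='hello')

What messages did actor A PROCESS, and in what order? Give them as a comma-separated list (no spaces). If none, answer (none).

Answer: err

Derivation:
After 1 (send(from=B, to=A, msg='err')): A:[err] B:[] C:[]
After 2 (process(A)): A:[] B:[] C:[]
After 3 (process(A)): A:[] B:[] C:[]
After 4 (send(from=B, to=A, msg='ack')): A:[ack] B:[] C:[]
After 5 (process(C)): A:[ack] B:[] C:[]
After 6 (process(C)): A:[ack] B:[] C:[]
After 7 (send(from=C, to=A, msg='bye')): A:[ack,bye] B:[] C:[]
After 8 (send(from=B, to=C, msg='start')): A:[ack,bye] B:[] C:[start]
After 9 (send(from=B, to=C, msg='hello')): A:[ack,bye] B:[] C:[start,hello]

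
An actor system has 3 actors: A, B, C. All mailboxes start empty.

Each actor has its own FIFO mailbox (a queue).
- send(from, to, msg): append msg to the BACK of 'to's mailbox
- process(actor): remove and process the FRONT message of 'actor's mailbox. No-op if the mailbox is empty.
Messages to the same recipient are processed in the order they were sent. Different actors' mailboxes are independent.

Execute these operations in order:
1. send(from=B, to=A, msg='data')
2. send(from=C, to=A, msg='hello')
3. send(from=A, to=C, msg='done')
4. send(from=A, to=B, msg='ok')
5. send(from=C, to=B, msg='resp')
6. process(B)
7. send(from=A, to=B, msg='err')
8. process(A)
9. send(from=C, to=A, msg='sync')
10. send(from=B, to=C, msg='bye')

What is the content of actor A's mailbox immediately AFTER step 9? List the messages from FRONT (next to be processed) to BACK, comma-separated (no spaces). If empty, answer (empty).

After 1 (send(from=B, to=A, msg='data')): A:[data] B:[] C:[]
After 2 (send(from=C, to=A, msg='hello')): A:[data,hello] B:[] C:[]
After 3 (send(from=A, to=C, msg='done')): A:[data,hello] B:[] C:[done]
After 4 (send(from=A, to=B, msg='ok')): A:[data,hello] B:[ok] C:[done]
After 5 (send(from=C, to=B, msg='resp')): A:[data,hello] B:[ok,resp] C:[done]
After 6 (process(B)): A:[data,hello] B:[resp] C:[done]
After 7 (send(from=A, to=B, msg='err')): A:[data,hello] B:[resp,err] C:[done]
After 8 (process(A)): A:[hello] B:[resp,err] C:[done]
After 9 (send(from=C, to=A, msg='sync')): A:[hello,sync] B:[resp,err] C:[done]

hello,sync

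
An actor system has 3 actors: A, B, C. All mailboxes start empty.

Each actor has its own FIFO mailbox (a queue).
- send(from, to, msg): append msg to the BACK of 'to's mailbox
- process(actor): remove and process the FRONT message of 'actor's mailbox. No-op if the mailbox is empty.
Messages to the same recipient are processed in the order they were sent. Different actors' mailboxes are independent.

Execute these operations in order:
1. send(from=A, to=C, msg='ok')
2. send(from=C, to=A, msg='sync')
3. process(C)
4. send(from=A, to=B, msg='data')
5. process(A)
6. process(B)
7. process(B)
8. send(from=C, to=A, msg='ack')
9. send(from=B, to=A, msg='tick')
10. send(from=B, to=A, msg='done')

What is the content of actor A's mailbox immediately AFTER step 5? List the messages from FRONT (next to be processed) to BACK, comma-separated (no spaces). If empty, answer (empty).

After 1 (send(from=A, to=C, msg='ok')): A:[] B:[] C:[ok]
After 2 (send(from=C, to=A, msg='sync')): A:[sync] B:[] C:[ok]
After 3 (process(C)): A:[sync] B:[] C:[]
After 4 (send(from=A, to=B, msg='data')): A:[sync] B:[data] C:[]
After 5 (process(A)): A:[] B:[data] C:[]

(empty)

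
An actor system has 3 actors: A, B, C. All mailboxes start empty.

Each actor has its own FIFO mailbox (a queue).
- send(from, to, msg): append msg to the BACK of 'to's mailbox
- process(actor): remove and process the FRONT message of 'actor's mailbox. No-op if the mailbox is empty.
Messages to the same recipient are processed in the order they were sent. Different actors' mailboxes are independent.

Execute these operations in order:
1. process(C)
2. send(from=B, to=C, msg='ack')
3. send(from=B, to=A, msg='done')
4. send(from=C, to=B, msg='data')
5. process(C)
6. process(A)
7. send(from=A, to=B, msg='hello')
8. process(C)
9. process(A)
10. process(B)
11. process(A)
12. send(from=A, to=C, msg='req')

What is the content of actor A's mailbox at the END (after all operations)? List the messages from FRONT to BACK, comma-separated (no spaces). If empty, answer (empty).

After 1 (process(C)): A:[] B:[] C:[]
After 2 (send(from=B, to=C, msg='ack')): A:[] B:[] C:[ack]
After 3 (send(from=B, to=A, msg='done')): A:[done] B:[] C:[ack]
After 4 (send(from=C, to=B, msg='data')): A:[done] B:[data] C:[ack]
After 5 (process(C)): A:[done] B:[data] C:[]
After 6 (process(A)): A:[] B:[data] C:[]
After 7 (send(from=A, to=B, msg='hello')): A:[] B:[data,hello] C:[]
After 8 (process(C)): A:[] B:[data,hello] C:[]
After 9 (process(A)): A:[] B:[data,hello] C:[]
After 10 (process(B)): A:[] B:[hello] C:[]
After 11 (process(A)): A:[] B:[hello] C:[]
After 12 (send(from=A, to=C, msg='req')): A:[] B:[hello] C:[req]

Answer: (empty)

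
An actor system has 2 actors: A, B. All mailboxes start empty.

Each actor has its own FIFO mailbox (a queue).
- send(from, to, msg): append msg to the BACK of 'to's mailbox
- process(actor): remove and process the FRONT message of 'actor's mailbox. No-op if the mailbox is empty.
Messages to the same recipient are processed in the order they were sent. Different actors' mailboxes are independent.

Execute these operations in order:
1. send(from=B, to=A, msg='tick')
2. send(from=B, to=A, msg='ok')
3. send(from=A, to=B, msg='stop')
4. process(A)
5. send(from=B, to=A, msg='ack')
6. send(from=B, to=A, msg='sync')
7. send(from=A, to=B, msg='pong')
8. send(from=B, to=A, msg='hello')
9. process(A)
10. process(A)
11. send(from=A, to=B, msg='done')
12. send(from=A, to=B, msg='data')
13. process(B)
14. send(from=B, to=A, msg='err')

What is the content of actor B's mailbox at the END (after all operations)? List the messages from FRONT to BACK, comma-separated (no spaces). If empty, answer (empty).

Answer: pong,done,data

Derivation:
After 1 (send(from=B, to=A, msg='tick')): A:[tick] B:[]
After 2 (send(from=B, to=A, msg='ok')): A:[tick,ok] B:[]
After 3 (send(from=A, to=B, msg='stop')): A:[tick,ok] B:[stop]
After 4 (process(A)): A:[ok] B:[stop]
After 5 (send(from=B, to=A, msg='ack')): A:[ok,ack] B:[stop]
After 6 (send(from=B, to=A, msg='sync')): A:[ok,ack,sync] B:[stop]
After 7 (send(from=A, to=B, msg='pong')): A:[ok,ack,sync] B:[stop,pong]
After 8 (send(from=B, to=A, msg='hello')): A:[ok,ack,sync,hello] B:[stop,pong]
After 9 (process(A)): A:[ack,sync,hello] B:[stop,pong]
After 10 (process(A)): A:[sync,hello] B:[stop,pong]
After 11 (send(from=A, to=B, msg='done')): A:[sync,hello] B:[stop,pong,done]
After 12 (send(from=A, to=B, msg='data')): A:[sync,hello] B:[stop,pong,done,data]
After 13 (process(B)): A:[sync,hello] B:[pong,done,data]
After 14 (send(from=B, to=A, msg='err')): A:[sync,hello,err] B:[pong,done,data]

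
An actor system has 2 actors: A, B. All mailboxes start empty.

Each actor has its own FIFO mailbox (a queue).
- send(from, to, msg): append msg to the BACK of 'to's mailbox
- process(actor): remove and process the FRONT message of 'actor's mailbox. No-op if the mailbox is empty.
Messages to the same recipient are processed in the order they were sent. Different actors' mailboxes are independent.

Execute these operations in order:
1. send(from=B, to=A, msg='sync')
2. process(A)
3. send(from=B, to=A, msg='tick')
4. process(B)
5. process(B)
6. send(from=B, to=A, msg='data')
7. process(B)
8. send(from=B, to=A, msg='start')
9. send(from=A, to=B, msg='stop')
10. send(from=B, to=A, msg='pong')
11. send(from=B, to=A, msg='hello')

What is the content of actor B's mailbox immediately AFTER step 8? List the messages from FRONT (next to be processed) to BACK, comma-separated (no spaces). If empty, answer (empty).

After 1 (send(from=B, to=A, msg='sync')): A:[sync] B:[]
After 2 (process(A)): A:[] B:[]
After 3 (send(from=B, to=A, msg='tick')): A:[tick] B:[]
After 4 (process(B)): A:[tick] B:[]
After 5 (process(B)): A:[tick] B:[]
After 6 (send(from=B, to=A, msg='data')): A:[tick,data] B:[]
After 7 (process(B)): A:[tick,data] B:[]
After 8 (send(from=B, to=A, msg='start')): A:[tick,data,start] B:[]

(empty)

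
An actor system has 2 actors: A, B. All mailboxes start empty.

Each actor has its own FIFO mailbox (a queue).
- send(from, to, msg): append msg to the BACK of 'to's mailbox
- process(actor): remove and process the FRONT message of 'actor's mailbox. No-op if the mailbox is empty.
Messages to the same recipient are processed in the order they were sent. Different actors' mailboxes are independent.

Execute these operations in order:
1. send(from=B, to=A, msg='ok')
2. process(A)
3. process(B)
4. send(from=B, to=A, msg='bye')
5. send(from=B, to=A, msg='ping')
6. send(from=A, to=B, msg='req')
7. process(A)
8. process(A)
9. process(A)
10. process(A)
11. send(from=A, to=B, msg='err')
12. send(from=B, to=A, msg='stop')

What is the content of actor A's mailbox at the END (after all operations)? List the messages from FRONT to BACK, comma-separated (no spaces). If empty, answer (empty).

After 1 (send(from=B, to=A, msg='ok')): A:[ok] B:[]
After 2 (process(A)): A:[] B:[]
After 3 (process(B)): A:[] B:[]
After 4 (send(from=B, to=A, msg='bye')): A:[bye] B:[]
After 5 (send(from=B, to=A, msg='ping')): A:[bye,ping] B:[]
After 6 (send(from=A, to=B, msg='req')): A:[bye,ping] B:[req]
After 7 (process(A)): A:[ping] B:[req]
After 8 (process(A)): A:[] B:[req]
After 9 (process(A)): A:[] B:[req]
After 10 (process(A)): A:[] B:[req]
After 11 (send(from=A, to=B, msg='err')): A:[] B:[req,err]
After 12 (send(from=B, to=A, msg='stop')): A:[stop] B:[req,err]

Answer: stop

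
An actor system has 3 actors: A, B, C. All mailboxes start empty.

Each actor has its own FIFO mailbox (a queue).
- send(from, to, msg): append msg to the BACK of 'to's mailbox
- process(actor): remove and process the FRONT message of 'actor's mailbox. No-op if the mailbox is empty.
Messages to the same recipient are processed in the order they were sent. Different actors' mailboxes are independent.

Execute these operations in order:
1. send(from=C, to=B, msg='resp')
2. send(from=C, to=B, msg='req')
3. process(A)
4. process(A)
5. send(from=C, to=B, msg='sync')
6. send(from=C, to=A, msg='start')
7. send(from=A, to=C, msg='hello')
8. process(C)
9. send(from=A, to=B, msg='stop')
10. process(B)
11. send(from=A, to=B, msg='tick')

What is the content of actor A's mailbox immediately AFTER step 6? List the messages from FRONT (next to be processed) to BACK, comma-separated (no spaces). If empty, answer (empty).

After 1 (send(from=C, to=B, msg='resp')): A:[] B:[resp] C:[]
After 2 (send(from=C, to=B, msg='req')): A:[] B:[resp,req] C:[]
After 3 (process(A)): A:[] B:[resp,req] C:[]
After 4 (process(A)): A:[] B:[resp,req] C:[]
After 5 (send(from=C, to=B, msg='sync')): A:[] B:[resp,req,sync] C:[]
After 6 (send(from=C, to=A, msg='start')): A:[start] B:[resp,req,sync] C:[]

start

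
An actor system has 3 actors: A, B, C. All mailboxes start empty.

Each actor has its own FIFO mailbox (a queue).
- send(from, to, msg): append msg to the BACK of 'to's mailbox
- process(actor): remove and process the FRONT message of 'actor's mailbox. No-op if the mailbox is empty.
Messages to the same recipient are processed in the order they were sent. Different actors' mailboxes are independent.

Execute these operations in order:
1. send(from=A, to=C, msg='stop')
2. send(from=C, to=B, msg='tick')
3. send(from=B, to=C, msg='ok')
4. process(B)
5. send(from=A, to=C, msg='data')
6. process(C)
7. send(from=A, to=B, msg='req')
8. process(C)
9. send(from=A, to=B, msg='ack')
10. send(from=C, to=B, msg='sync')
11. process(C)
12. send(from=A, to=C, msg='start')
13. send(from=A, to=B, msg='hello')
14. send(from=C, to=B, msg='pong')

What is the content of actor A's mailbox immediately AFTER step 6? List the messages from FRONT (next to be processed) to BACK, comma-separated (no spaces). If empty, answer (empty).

After 1 (send(from=A, to=C, msg='stop')): A:[] B:[] C:[stop]
After 2 (send(from=C, to=B, msg='tick')): A:[] B:[tick] C:[stop]
After 3 (send(from=B, to=C, msg='ok')): A:[] B:[tick] C:[stop,ok]
After 4 (process(B)): A:[] B:[] C:[stop,ok]
After 5 (send(from=A, to=C, msg='data')): A:[] B:[] C:[stop,ok,data]
After 6 (process(C)): A:[] B:[] C:[ok,data]

(empty)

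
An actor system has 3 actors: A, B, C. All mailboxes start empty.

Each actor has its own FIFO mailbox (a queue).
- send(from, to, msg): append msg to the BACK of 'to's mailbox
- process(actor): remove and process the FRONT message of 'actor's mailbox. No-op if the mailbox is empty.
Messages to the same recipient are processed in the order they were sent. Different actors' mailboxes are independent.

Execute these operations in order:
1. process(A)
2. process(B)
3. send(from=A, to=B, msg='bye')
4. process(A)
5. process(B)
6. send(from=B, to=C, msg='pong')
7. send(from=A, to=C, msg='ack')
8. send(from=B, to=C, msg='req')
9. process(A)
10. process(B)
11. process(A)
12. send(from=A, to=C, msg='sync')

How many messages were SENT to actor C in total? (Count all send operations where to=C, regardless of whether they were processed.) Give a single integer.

Answer: 4

Derivation:
After 1 (process(A)): A:[] B:[] C:[]
After 2 (process(B)): A:[] B:[] C:[]
After 3 (send(from=A, to=B, msg='bye')): A:[] B:[bye] C:[]
After 4 (process(A)): A:[] B:[bye] C:[]
After 5 (process(B)): A:[] B:[] C:[]
After 6 (send(from=B, to=C, msg='pong')): A:[] B:[] C:[pong]
After 7 (send(from=A, to=C, msg='ack')): A:[] B:[] C:[pong,ack]
After 8 (send(from=B, to=C, msg='req')): A:[] B:[] C:[pong,ack,req]
After 9 (process(A)): A:[] B:[] C:[pong,ack,req]
After 10 (process(B)): A:[] B:[] C:[pong,ack,req]
After 11 (process(A)): A:[] B:[] C:[pong,ack,req]
After 12 (send(from=A, to=C, msg='sync')): A:[] B:[] C:[pong,ack,req,sync]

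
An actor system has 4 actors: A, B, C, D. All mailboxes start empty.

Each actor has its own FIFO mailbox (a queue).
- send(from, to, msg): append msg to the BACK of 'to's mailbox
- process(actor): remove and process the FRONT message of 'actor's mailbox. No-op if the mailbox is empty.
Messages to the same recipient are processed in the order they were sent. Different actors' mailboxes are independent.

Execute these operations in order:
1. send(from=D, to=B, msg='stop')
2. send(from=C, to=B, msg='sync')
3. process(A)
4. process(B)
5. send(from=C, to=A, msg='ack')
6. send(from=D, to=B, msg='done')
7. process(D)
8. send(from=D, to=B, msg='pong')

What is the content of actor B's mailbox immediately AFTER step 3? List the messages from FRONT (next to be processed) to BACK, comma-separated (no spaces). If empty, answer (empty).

After 1 (send(from=D, to=B, msg='stop')): A:[] B:[stop] C:[] D:[]
After 2 (send(from=C, to=B, msg='sync')): A:[] B:[stop,sync] C:[] D:[]
After 3 (process(A)): A:[] B:[stop,sync] C:[] D:[]

stop,sync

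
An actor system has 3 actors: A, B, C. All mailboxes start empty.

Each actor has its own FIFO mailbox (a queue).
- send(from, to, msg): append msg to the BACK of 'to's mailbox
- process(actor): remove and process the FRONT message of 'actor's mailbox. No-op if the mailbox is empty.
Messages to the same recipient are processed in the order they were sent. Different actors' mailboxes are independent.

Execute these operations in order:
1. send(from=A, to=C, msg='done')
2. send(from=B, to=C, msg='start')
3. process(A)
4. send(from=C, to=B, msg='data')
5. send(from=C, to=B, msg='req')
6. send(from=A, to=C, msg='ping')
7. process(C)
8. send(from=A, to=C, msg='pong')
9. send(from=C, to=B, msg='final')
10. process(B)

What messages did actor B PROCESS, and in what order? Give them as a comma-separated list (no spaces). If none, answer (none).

Answer: data

Derivation:
After 1 (send(from=A, to=C, msg='done')): A:[] B:[] C:[done]
After 2 (send(from=B, to=C, msg='start')): A:[] B:[] C:[done,start]
After 3 (process(A)): A:[] B:[] C:[done,start]
After 4 (send(from=C, to=B, msg='data')): A:[] B:[data] C:[done,start]
After 5 (send(from=C, to=B, msg='req')): A:[] B:[data,req] C:[done,start]
After 6 (send(from=A, to=C, msg='ping')): A:[] B:[data,req] C:[done,start,ping]
After 7 (process(C)): A:[] B:[data,req] C:[start,ping]
After 8 (send(from=A, to=C, msg='pong')): A:[] B:[data,req] C:[start,ping,pong]
After 9 (send(from=C, to=B, msg='final')): A:[] B:[data,req,final] C:[start,ping,pong]
After 10 (process(B)): A:[] B:[req,final] C:[start,ping,pong]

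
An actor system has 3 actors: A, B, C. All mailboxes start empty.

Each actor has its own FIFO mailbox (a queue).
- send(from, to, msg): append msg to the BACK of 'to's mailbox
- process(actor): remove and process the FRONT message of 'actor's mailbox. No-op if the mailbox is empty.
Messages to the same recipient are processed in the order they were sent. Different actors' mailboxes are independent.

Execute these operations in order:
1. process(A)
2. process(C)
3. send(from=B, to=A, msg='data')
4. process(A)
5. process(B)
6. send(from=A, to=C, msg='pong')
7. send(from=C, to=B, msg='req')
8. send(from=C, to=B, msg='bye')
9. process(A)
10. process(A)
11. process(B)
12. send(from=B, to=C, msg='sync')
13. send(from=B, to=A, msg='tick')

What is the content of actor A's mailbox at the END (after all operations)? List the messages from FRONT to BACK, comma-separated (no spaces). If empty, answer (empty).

Answer: tick

Derivation:
After 1 (process(A)): A:[] B:[] C:[]
After 2 (process(C)): A:[] B:[] C:[]
After 3 (send(from=B, to=A, msg='data')): A:[data] B:[] C:[]
After 4 (process(A)): A:[] B:[] C:[]
After 5 (process(B)): A:[] B:[] C:[]
After 6 (send(from=A, to=C, msg='pong')): A:[] B:[] C:[pong]
After 7 (send(from=C, to=B, msg='req')): A:[] B:[req] C:[pong]
After 8 (send(from=C, to=B, msg='bye')): A:[] B:[req,bye] C:[pong]
After 9 (process(A)): A:[] B:[req,bye] C:[pong]
After 10 (process(A)): A:[] B:[req,bye] C:[pong]
After 11 (process(B)): A:[] B:[bye] C:[pong]
After 12 (send(from=B, to=C, msg='sync')): A:[] B:[bye] C:[pong,sync]
After 13 (send(from=B, to=A, msg='tick')): A:[tick] B:[bye] C:[pong,sync]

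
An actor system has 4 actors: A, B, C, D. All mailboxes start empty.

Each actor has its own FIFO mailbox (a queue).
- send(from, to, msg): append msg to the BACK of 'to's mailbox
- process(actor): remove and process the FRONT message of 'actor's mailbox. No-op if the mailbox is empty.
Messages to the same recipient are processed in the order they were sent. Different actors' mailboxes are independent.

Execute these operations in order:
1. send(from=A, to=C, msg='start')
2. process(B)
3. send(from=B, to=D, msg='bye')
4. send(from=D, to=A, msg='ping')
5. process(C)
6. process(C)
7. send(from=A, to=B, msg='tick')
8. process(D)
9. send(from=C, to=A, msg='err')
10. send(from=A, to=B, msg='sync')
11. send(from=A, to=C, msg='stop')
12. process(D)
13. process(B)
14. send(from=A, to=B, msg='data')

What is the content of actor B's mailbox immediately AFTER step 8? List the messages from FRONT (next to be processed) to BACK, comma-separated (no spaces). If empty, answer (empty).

After 1 (send(from=A, to=C, msg='start')): A:[] B:[] C:[start] D:[]
After 2 (process(B)): A:[] B:[] C:[start] D:[]
After 3 (send(from=B, to=D, msg='bye')): A:[] B:[] C:[start] D:[bye]
After 4 (send(from=D, to=A, msg='ping')): A:[ping] B:[] C:[start] D:[bye]
After 5 (process(C)): A:[ping] B:[] C:[] D:[bye]
After 6 (process(C)): A:[ping] B:[] C:[] D:[bye]
After 7 (send(from=A, to=B, msg='tick')): A:[ping] B:[tick] C:[] D:[bye]
After 8 (process(D)): A:[ping] B:[tick] C:[] D:[]

tick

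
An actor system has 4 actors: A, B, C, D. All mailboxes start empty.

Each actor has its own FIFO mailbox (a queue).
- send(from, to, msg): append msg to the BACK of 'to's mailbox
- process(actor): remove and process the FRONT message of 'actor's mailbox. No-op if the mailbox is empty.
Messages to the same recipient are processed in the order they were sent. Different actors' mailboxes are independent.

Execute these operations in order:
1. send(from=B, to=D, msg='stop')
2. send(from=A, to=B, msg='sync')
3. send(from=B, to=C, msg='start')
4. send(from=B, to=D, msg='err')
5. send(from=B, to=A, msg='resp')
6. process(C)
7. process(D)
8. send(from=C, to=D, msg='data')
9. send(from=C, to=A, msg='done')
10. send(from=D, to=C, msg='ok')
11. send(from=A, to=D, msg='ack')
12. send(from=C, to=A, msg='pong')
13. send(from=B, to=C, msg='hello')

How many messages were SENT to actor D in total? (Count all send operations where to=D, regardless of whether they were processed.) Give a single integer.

After 1 (send(from=B, to=D, msg='stop')): A:[] B:[] C:[] D:[stop]
After 2 (send(from=A, to=B, msg='sync')): A:[] B:[sync] C:[] D:[stop]
After 3 (send(from=B, to=C, msg='start')): A:[] B:[sync] C:[start] D:[stop]
After 4 (send(from=B, to=D, msg='err')): A:[] B:[sync] C:[start] D:[stop,err]
After 5 (send(from=B, to=A, msg='resp')): A:[resp] B:[sync] C:[start] D:[stop,err]
After 6 (process(C)): A:[resp] B:[sync] C:[] D:[stop,err]
After 7 (process(D)): A:[resp] B:[sync] C:[] D:[err]
After 8 (send(from=C, to=D, msg='data')): A:[resp] B:[sync] C:[] D:[err,data]
After 9 (send(from=C, to=A, msg='done')): A:[resp,done] B:[sync] C:[] D:[err,data]
After 10 (send(from=D, to=C, msg='ok')): A:[resp,done] B:[sync] C:[ok] D:[err,data]
After 11 (send(from=A, to=D, msg='ack')): A:[resp,done] B:[sync] C:[ok] D:[err,data,ack]
After 12 (send(from=C, to=A, msg='pong')): A:[resp,done,pong] B:[sync] C:[ok] D:[err,data,ack]
After 13 (send(from=B, to=C, msg='hello')): A:[resp,done,pong] B:[sync] C:[ok,hello] D:[err,data,ack]

Answer: 4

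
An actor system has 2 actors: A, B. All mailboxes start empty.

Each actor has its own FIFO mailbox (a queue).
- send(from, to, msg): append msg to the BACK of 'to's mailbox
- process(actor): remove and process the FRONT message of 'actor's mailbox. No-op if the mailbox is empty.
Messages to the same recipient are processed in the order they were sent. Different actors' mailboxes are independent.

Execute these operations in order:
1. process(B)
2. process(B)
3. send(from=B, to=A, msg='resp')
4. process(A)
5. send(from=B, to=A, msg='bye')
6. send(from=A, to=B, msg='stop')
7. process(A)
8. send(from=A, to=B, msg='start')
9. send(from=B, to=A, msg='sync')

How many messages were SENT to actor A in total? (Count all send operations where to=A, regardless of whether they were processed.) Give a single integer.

Answer: 3

Derivation:
After 1 (process(B)): A:[] B:[]
After 2 (process(B)): A:[] B:[]
After 3 (send(from=B, to=A, msg='resp')): A:[resp] B:[]
After 4 (process(A)): A:[] B:[]
After 5 (send(from=B, to=A, msg='bye')): A:[bye] B:[]
After 6 (send(from=A, to=B, msg='stop')): A:[bye] B:[stop]
After 7 (process(A)): A:[] B:[stop]
After 8 (send(from=A, to=B, msg='start')): A:[] B:[stop,start]
After 9 (send(from=B, to=A, msg='sync')): A:[sync] B:[stop,start]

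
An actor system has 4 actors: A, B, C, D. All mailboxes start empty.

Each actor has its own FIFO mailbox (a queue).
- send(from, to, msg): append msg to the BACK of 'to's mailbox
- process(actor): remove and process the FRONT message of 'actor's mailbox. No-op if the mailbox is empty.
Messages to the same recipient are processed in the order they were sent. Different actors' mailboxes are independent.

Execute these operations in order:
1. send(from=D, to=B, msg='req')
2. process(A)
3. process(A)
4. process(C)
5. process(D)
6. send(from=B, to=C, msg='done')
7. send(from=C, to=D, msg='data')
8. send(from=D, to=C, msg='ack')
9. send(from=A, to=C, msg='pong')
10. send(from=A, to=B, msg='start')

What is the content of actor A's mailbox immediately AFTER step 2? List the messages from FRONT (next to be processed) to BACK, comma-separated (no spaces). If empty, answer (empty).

After 1 (send(from=D, to=B, msg='req')): A:[] B:[req] C:[] D:[]
After 2 (process(A)): A:[] B:[req] C:[] D:[]

(empty)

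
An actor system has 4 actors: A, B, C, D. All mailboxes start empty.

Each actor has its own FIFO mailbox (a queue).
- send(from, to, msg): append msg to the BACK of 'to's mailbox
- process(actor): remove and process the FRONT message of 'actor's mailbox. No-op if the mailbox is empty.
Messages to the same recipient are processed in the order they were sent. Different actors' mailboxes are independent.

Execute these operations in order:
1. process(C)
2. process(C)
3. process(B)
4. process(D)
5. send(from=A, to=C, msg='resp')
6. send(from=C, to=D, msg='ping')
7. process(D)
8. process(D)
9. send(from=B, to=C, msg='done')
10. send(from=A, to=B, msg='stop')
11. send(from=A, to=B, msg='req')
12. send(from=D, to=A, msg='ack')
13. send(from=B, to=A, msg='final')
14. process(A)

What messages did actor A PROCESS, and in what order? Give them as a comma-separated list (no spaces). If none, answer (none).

Answer: ack

Derivation:
After 1 (process(C)): A:[] B:[] C:[] D:[]
After 2 (process(C)): A:[] B:[] C:[] D:[]
After 3 (process(B)): A:[] B:[] C:[] D:[]
After 4 (process(D)): A:[] B:[] C:[] D:[]
After 5 (send(from=A, to=C, msg='resp')): A:[] B:[] C:[resp] D:[]
After 6 (send(from=C, to=D, msg='ping')): A:[] B:[] C:[resp] D:[ping]
After 7 (process(D)): A:[] B:[] C:[resp] D:[]
After 8 (process(D)): A:[] B:[] C:[resp] D:[]
After 9 (send(from=B, to=C, msg='done')): A:[] B:[] C:[resp,done] D:[]
After 10 (send(from=A, to=B, msg='stop')): A:[] B:[stop] C:[resp,done] D:[]
After 11 (send(from=A, to=B, msg='req')): A:[] B:[stop,req] C:[resp,done] D:[]
After 12 (send(from=D, to=A, msg='ack')): A:[ack] B:[stop,req] C:[resp,done] D:[]
After 13 (send(from=B, to=A, msg='final')): A:[ack,final] B:[stop,req] C:[resp,done] D:[]
After 14 (process(A)): A:[final] B:[stop,req] C:[resp,done] D:[]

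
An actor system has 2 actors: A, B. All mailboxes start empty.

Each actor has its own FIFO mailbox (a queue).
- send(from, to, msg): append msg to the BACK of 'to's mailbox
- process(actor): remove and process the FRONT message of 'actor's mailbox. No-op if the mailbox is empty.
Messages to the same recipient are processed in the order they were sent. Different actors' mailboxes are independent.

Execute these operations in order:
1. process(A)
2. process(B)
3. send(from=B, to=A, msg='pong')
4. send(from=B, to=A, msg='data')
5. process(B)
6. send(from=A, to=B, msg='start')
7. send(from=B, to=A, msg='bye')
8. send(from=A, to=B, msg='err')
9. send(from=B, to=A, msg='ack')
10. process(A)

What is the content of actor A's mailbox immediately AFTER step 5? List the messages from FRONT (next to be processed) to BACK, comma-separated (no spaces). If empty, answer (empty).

After 1 (process(A)): A:[] B:[]
After 2 (process(B)): A:[] B:[]
After 3 (send(from=B, to=A, msg='pong')): A:[pong] B:[]
After 4 (send(from=B, to=A, msg='data')): A:[pong,data] B:[]
After 5 (process(B)): A:[pong,data] B:[]

pong,data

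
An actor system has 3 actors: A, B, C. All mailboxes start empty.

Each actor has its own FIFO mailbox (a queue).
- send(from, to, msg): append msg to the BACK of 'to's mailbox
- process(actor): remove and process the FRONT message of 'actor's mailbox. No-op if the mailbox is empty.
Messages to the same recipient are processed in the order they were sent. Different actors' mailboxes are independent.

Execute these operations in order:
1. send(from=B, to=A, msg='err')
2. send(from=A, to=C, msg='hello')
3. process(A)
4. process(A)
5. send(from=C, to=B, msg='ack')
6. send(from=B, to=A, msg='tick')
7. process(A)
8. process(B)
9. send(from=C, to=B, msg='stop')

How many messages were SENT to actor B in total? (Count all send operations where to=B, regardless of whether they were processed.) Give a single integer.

After 1 (send(from=B, to=A, msg='err')): A:[err] B:[] C:[]
After 2 (send(from=A, to=C, msg='hello')): A:[err] B:[] C:[hello]
After 3 (process(A)): A:[] B:[] C:[hello]
After 4 (process(A)): A:[] B:[] C:[hello]
After 5 (send(from=C, to=B, msg='ack')): A:[] B:[ack] C:[hello]
After 6 (send(from=B, to=A, msg='tick')): A:[tick] B:[ack] C:[hello]
After 7 (process(A)): A:[] B:[ack] C:[hello]
After 8 (process(B)): A:[] B:[] C:[hello]
After 9 (send(from=C, to=B, msg='stop')): A:[] B:[stop] C:[hello]

Answer: 2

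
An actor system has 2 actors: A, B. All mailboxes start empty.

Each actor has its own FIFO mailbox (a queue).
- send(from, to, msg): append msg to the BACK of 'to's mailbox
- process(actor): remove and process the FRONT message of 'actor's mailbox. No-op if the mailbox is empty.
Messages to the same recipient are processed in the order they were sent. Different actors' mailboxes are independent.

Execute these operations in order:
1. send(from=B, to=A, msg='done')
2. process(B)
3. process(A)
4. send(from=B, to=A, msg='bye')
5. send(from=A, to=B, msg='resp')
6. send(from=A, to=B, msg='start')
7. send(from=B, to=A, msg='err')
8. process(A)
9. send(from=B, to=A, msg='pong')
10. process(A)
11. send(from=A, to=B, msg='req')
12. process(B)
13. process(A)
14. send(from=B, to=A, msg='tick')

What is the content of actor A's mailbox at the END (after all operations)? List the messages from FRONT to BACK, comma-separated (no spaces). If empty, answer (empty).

Answer: tick

Derivation:
After 1 (send(from=B, to=A, msg='done')): A:[done] B:[]
After 2 (process(B)): A:[done] B:[]
After 3 (process(A)): A:[] B:[]
After 4 (send(from=B, to=A, msg='bye')): A:[bye] B:[]
After 5 (send(from=A, to=B, msg='resp')): A:[bye] B:[resp]
After 6 (send(from=A, to=B, msg='start')): A:[bye] B:[resp,start]
After 7 (send(from=B, to=A, msg='err')): A:[bye,err] B:[resp,start]
After 8 (process(A)): A:[err] B:[resp,start]
After 9 (send(from=B, to=A, msg='pong')): A:[err,pong] B:[resp,start]
After 10 (process(A)): A:[pong] B:[resp,start]
After 11 (send(from=A, to=B, msg='req')): A:[pong] B:[resp,start,req]
After 12 (process(B)): A:[pong] B:[start,req]
After 13 (process(A)): A:[] B:[start,req]
After 14 (send(from=B, to=A, msg='tick')): A:[tick] B:[start,req]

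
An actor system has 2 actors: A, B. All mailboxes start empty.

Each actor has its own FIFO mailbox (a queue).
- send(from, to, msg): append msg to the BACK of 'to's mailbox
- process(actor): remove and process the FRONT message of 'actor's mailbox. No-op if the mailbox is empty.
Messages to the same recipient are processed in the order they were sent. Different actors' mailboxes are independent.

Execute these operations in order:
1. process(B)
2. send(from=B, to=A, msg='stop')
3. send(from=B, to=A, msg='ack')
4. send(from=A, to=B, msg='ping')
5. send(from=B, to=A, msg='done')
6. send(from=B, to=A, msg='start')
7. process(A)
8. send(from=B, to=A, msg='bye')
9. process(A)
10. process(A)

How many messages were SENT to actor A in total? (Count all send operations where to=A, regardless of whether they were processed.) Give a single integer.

Answer: 5

Derivation:
After 1 (process(B)): A:[] B:[]
After 2 (send(from=B, to=A, msg='stop')): A:[stop] B:[]
After 3 (send(from=B, to=A, msg='ack')): A:[stop,ack] B:[]
After 4 (send(from=A, to=B, msg='ping')): A:[stop,ack] B:[ping]
After 5 (send(from=B, to=A, msg='done')): A:[stop,ack,done] B:[ping]
After 6 (send(from=B, to=A, msg='start')): A:[stop,ack,done,start] B:[ping]
After 7 (process(A)): A:[ack,done,start] B:[ping]
After 8 (send(from=B, to=A, msg='bye')): A:[ack,done,start,bye] B:[ping]
After 9 (process(A)): A:[done,start,bye] B:[ping]
After 10 (process(A)): A:[start,bye] B:[ping]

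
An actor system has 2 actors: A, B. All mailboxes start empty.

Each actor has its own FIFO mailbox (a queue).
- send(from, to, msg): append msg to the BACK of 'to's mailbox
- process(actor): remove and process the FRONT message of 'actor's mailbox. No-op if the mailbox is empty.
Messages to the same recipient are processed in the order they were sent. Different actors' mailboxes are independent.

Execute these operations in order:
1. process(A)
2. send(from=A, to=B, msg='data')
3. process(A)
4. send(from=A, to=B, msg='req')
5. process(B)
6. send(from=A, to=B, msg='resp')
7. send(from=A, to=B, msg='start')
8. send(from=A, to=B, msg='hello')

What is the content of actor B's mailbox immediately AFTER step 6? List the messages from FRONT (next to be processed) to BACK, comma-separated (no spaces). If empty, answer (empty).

After 1 (process(A)): A:[] B:[]
After 2 (send(from=A, to=B, msg='data')): A:[] B:[data]
After 3 (process(A)): A:[] B:[data]
After 4 (send(from=A, to=B, msg='req')): A:[] B:[data,req]
After 5 (process(B)): A:[] B:[req]
After 6 (send(from=A, to=B, msg='resp')): A:[] B:[req,resp]

req,resp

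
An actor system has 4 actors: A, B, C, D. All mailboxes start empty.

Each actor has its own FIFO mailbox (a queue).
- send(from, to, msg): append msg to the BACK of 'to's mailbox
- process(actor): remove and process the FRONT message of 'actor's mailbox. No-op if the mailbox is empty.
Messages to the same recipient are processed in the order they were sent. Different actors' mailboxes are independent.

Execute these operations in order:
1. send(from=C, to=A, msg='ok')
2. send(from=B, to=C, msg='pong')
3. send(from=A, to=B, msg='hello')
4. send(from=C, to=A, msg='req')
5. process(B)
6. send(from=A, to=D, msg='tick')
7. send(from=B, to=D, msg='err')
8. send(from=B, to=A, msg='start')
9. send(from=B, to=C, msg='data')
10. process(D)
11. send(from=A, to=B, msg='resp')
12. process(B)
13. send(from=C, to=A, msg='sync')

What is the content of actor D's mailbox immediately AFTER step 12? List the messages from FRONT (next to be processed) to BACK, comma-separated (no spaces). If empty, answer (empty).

After 1 (send(from=C, to=A, msg='ok')): A:[ok] B:[] C:[] D:[]
After 2 (send(from=B, to=C, msg='pong')): A:[ok] B:[] C:[pong] D:[]
After 3 (send(from=A, to=B, msg='hello')): A:[ok] B:[hello] C:[pong] D:[]
After 4 (send(from=C, to=A, msg='req')): A:[ok,req] B:[hello] C:[pong] D:[]
After 5 (process(B)): A:[ok,req] B:[] C:[pong] D:[]
After 6 (send(from=A, to=D, msg='tick')): A:[ok,req] B:[] C:[pong] D:[tick]
After 7 (send(from=B, to=D, msg='err')): A:[ok,req] B:[] C:[pong] D:[tick,err]
After 8 (send(from=B, to=A, msg='start')): A:[ok,req,start] B:[] C:[pong] D:[tick,err]
After 9 (send(from=B, to=C, msg='data')): A:[ok,req,start] B:[] C:[pong,data] D:[tick,err]
After 10 (process(D)): A:[ok,req,start] B:[] C:[pong,data] D:[err]
After 11 (send(from=A, to=B, msg='resp')): A:[ok,req,start] B:[resp] C:[pong,data] D:[err]
After 12 (process(B)): A:[ok,req,start] B:[] C:[pong,data] D:[err]

err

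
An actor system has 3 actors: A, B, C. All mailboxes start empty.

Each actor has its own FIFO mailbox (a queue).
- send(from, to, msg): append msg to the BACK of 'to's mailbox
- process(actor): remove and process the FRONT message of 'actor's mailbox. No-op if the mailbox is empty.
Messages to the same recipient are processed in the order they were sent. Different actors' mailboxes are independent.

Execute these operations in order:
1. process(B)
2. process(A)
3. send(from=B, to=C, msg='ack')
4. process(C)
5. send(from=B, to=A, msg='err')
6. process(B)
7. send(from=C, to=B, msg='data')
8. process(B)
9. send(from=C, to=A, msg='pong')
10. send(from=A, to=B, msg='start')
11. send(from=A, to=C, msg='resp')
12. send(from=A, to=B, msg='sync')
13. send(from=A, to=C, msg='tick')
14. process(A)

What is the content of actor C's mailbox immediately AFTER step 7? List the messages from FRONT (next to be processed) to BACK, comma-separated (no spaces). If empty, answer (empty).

After 1 (process(B)): A:[] B:[] C:[]
After 2 (process(A)): A:[] B:[] C:[]
After 3 (send(from=B, to=C, msg='ack')): A:[] B:[] C:[ack]
After 4 (process(C)): A:[] B:[] C:[]
After 5 (send(from=B, to=A, msg='err')): A:[err] B:[] C:[]
After 6 (process(B)): A:[err] B:[] C:[]
After 7 (send(from=C, to=B, msg='data')): A:[err] B:[data] C:[]

(empty)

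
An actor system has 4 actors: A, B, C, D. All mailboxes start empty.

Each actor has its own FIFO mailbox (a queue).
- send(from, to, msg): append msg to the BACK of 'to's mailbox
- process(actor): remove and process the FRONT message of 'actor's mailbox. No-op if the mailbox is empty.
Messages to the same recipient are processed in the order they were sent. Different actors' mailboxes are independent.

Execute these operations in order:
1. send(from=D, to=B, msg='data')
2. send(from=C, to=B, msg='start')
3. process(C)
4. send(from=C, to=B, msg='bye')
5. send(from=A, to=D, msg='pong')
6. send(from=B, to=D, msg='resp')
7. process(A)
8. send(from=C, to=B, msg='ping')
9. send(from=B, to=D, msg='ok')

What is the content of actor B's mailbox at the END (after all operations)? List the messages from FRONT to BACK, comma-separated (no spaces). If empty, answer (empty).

After 1 (send(from=D, to=B, msg='data')): A:[] B:[data] C:[] D:[]
After 2 (send(from=C, to=B, msg='start')): A:[] B:[data,start] C:[] D:[]
After 3 (process(C)): A:[] B:[data,start] C:[] D:[]
After 4 (send(from=C, to=B, msg='bye')): A:[] B:[data,start,bye] C:[] D:[]
After 5 (send(from=A, to=D, msg='pong')): A:[] B:[data,start,bye] C:[] D:[pong]
After 6 (send(from=B, to=D, msg='resp')): A:[] B:[data,start,bye] C:[] D:[pong,resp]
After 7 (process(A)): A:[] B:[data,start,bye] C:[] D:[pong,resp]
After 8 (send(from=C, to=B, msg='ping')): A:[] B:[data,start,bye,ping] C:[] D:[pong,resp]
After 9 (send(from=B, to=D, msg='ok')): A:[] B:[data,start,bye,ping] C:[] D:[pong,resp,ok]

Answer: data,start,bye,ping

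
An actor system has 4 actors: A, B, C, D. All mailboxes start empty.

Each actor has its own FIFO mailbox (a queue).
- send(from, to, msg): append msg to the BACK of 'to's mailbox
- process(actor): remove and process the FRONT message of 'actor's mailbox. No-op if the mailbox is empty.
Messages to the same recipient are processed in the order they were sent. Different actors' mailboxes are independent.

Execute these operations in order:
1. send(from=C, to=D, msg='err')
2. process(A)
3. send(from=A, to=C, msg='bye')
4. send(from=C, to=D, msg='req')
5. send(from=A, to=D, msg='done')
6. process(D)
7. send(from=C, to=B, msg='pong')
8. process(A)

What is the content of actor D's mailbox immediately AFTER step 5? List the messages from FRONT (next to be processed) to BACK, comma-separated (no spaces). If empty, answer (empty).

After 1 (send(from=C, to=D, msg='err')): A:[] B:[] C:[] D:[err]
After 2 (process(A)): A:[] B:[] C:[] D:[err]
After 3 (send(from=A, to=C, msg='bye')): A:[] B:[] C:[bye] D:[err]
After 4 (send(from=C, to=D, msg='req')): A:[] B:[] C:[bye] D:[err,req]
After 5 (send(from=A, to=D, msg='done')): A:[] B:[] C:[bye] D:[err,req,done]

err,req,done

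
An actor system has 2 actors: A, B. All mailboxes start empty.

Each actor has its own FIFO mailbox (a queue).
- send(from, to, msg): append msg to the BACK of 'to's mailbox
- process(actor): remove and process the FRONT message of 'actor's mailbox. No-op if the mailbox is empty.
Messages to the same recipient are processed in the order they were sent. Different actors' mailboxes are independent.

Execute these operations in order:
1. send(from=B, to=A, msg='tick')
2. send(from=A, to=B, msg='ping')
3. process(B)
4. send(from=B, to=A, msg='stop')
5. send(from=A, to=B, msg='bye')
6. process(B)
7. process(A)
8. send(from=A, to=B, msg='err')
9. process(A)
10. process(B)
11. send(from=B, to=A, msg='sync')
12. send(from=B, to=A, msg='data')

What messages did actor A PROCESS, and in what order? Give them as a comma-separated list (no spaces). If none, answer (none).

After 1 (send(from=B, to=A, msg='tick')): A:[tick] B:[]
After 2 (send(from=A, to=B, msg='ping')): A:[tick] B:[ping]
After 3 (process(B)): A:[tick] B:[]
After 4 (send(from=B, to=A, msg='stop')): A:[tick,stop] B:[]
After 5 (send(from=A, to=B, msg='bye')): A:[tick,stop] B:[bye]
After 6 (process(B)): A:[tick,stop] B:[]
After 7 (process(A)): A:[stop] B:[]
After 8 (send(from=A, to=B, msg='err')): A:[stop] B:[err]
After 9 (process(A)): A:[] B:[err]
After 10 (process(B)): A:[] B:[]
After 11 (send(from=B, to=A, msg='sync')): A:[sync] B:[]
After 12 (send(from=B, to=A, msg='data')): A:[sync,data] B:[]

Answer: tick,stop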